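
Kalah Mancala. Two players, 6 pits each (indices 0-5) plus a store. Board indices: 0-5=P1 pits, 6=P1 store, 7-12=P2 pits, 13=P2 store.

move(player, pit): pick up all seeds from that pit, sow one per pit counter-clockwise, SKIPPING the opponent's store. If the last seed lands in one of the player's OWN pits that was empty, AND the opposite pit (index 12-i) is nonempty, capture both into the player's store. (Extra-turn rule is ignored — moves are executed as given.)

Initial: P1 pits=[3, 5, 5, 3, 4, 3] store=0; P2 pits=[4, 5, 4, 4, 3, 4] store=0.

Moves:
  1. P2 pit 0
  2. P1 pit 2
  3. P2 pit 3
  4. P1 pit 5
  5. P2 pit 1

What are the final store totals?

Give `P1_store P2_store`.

Answer: 2 2

Derivation:
Move 1: P2 pit0 -> P1=[3,5,5,3,4,3](0) P2=[0,6,5,5,4,4](0)
Move 2: P1 pit2 -> P1=[3,5,0,4,5,4](1) P2=[1,6,5,5,4,4](0)
Move 3: P2 pit3 -> P1=[4,6,0,4,5,4](1) P2=[1,6,5,0,5,5](1)
Move 4: P1 pit5 -> P1=[4,6,0,4,5,0](2) P2=[2,7,6,0,5,5](1)
Move 5: P2 pit1 -> P1=[5,7,0,4,5,0](2) P2=[2,0,7,1,6,6](2)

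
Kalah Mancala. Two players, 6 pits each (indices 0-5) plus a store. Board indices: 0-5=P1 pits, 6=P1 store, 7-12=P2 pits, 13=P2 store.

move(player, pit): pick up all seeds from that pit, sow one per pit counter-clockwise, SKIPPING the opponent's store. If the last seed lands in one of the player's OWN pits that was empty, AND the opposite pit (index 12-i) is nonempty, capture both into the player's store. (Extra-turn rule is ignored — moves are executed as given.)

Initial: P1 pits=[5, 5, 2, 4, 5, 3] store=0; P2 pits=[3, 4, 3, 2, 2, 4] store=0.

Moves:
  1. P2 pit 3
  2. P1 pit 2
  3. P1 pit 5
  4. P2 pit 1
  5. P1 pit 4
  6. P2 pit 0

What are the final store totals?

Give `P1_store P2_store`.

Answer: 2 1

Derivation:
Move 1: P2 pit3 -> P1=[5,5,2,4,5,3](0) P2=[3,4,3,0,3,5](0)
Move 2: P1 pit2 -> P1=[5,5,0,5,6,3](0) P2=[3,4,3,0,3,5](0)
Move 3: P1 pit5 -> P1=[5,5,0,5,6,0](1) P2=[4,5,3,0,3,5](0)
Move 4: P2 pit1 -> P1=[5,5,0,5,6,0](1) P2=[4,0,4,1,4,6](1)
Move 5: P1 pit4 -> P1=[5,5,0,5,0,1](2) P2=[5,1,5,2,4,6](1)
Move 6: P2 pit0 -> P1=[5,5,0,5,0,1](2) P2=[0,2,6,3,5,7](1)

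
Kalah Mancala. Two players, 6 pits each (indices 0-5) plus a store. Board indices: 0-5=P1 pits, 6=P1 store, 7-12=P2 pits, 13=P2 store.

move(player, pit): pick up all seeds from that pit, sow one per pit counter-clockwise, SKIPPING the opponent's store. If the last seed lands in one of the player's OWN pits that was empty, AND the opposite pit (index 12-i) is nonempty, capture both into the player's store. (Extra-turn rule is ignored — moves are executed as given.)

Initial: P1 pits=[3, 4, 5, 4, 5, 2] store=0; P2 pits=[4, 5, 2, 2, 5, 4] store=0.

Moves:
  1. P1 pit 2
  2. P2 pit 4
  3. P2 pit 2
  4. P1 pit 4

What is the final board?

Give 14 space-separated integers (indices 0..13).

Answer: 4 0 1 5 0 4 2 6 6 1 4 0 5 7

Derivation:
Move 1: P1 pit2 -> P1=[3,4,0,5,6,3](1) P2=[5,5,2,2,5,4](0)
Move 2: P2 pit4 -> P1=[4,5,1,5,6,3](1) P2=[5,5,2,2,0,5](1)
Move 3: P2 pit2 -> P1=[4,0,1,5,6,3](1) P2=[5,5,0,3,0,5](7)
Move 4: P1 pit4 -> P1=[4,0,1,5,0,4](2) P2=[6,6,1,4,0,5](7)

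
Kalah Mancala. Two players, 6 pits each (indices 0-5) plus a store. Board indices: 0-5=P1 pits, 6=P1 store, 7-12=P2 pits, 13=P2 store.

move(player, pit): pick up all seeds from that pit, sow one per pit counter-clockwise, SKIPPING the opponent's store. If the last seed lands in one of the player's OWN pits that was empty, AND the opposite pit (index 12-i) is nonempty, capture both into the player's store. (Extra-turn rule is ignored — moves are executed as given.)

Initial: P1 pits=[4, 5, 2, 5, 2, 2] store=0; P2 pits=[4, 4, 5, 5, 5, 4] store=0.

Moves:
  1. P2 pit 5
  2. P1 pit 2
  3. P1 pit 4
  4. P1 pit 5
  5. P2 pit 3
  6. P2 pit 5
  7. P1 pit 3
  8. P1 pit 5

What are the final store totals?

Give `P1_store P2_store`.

Answer: 4 3

Derivation:
Move 1: P2 pit5 -> P1=[5,6,3,5,2,2](0) P2=[4,4,5,5,5,0](1)
Move 2: P1 pit2 -> P1=[5,6,0,6,3,3](0) P2=[4,4,5,5,5,0](1)
Move 3: P1 pit4 -> P1=[5,6,0,6,0,4](1) P2=[5,4,5,5,5,0](1)
Move 4: P1 pit5 -> P1=[5,6,0,6,0,0](2) P2=[6,5,6,5,5,0](1)
Move 5: P2 pit3 -> P1=[6,7,0,6,0,0](2) P2=[6,5,6,0,6,1](2)
Move 6: P2 pit5 -> P1=[6,7,0,6,0,0](2) P2=[6,5,6,0,6,0](3)
Move 7: P1 pit3 -> P1=[6,7,0,0,1,1](3) P2=[7,6,7,0,6,0](3)
Move 8: P1 pit5 -> P1=[6,7,0,0,1,0](4) P2=[7,6,7,0,6,0](3)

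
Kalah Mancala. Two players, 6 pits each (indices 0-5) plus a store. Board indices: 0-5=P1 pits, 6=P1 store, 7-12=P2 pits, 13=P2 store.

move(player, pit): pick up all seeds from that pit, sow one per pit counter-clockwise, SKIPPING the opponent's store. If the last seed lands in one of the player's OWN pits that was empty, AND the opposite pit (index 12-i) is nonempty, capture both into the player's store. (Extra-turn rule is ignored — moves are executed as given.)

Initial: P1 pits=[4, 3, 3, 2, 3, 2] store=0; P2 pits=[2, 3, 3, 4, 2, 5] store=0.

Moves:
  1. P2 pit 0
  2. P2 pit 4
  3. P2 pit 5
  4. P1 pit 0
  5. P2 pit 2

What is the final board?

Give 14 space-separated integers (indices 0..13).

Move 1: P2 pit0 -> P1=[4,3,3,2,3,2](0) P2=[0,4,4,4,2,5](0)
Move 2: P2 pit4 -> P1=[4,3,3,2,3,2](0) P2=[0,4,4,4,0,6](1)
Move 3: P2 pit5 -> P1=[5,4,4,3,4,2](0) P2=[0,4,4,4,0,0](2)
Move 4: P1 pit0 -> P1=[0,5,5,4,5,3](0) P2=[0,4,4,4,0,0](2)
Move 5: P2 pit2 -> P1=[0,5,5,4,5,3](0) P2=[0,4,0,5,1,1](3)

Answer: 0 5 5 4 5 3 0 0 4 0 5 1 1 3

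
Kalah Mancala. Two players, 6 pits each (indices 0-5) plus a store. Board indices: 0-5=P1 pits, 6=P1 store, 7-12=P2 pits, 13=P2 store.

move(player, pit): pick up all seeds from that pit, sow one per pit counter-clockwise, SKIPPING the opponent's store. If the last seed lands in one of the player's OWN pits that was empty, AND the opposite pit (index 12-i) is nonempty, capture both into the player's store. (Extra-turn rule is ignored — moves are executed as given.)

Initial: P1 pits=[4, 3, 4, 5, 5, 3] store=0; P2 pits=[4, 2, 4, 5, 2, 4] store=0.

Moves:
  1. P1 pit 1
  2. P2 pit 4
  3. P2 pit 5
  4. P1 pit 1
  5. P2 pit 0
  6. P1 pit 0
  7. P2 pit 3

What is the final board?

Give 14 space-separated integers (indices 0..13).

Answer: 1 2 9 8 7 4 0 0 3 5 0 2 1 3

Derivation:
Move 1: P1 pit1 -> P1=[4,0,5,6,6,3](0) P2=[4,2,4,5,2,4](0)
Move 2: P2 pit4 -> P1=[4,0,5,6,6,3](0) P2=[4,2,4,5,0,5](1)
Move 3: P2 pit5 -> P1=[5,1,6,7,6,3](0) P2=[4,2,4,5,0,0](2)
Move 4: P1 pit1 -> P1=[5,0,7,7,6,3](0) P2=[4,2,4,5,0,0](2)
Move 5: P2 pit0 -> P1=[5,0,7,7,6,3](0) P2=[0,3,5,6,1,0](2)
Move 6: P1 pit0 -> P1=[0,1,8,8,7,4](0) P2=[0,3,5,6,1,0](2)
Move 7: P2 pit3 -> P1=[1,2,9,8,7,4](0) P2=[0,3,5,0,2,1](3)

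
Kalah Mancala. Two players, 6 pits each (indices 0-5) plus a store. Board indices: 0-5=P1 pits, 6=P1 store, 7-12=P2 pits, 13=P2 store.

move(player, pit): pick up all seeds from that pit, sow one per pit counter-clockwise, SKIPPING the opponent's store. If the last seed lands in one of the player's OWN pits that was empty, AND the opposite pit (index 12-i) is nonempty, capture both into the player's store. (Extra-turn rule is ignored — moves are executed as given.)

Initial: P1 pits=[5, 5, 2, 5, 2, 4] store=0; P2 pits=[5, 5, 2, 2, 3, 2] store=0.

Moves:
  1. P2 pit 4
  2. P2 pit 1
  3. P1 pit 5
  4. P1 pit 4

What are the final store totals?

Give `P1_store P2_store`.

Move 1: P2 pit4 -> P1=[6,5,2,5,2,4](0) P2=[5,5,2,2,0,3](1)
Move 2: P2 pit1 -> P1=[6,5,2,5,2,4](0) P2=[5,0,3,3,1,4](2)
Move 3: P1 pit5 -> P1=[6,5,2,5,2,0](1) P2=[6,1,4,3,1,4](2)
Move 4: P1 pit4 -> P1=[6,5,2,5,0,1](2) P2=[6,1,4,3,1,4](2)

Answer: 2 2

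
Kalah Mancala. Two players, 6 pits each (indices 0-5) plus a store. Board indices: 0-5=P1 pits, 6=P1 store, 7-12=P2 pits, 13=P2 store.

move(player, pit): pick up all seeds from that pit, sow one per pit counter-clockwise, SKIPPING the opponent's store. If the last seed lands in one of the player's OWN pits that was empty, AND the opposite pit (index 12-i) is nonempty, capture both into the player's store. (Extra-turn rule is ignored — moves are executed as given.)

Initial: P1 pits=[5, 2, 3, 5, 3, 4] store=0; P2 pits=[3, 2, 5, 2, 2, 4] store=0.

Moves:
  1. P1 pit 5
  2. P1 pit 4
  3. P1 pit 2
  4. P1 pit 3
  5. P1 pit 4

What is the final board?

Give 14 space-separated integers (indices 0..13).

Answer: 5 2 0 0 0 4 4 6 4 7 2 2 4 0

Derivation:
Move 1: P1 pit5 -> P1=[5,2,3,5,3,0](1) P2=[4,3,6,2,2,4](0)
Move 2: P1 pit4 -> P1=[5,2,3,5,0,1](2) P2=[5,3,6,2,2,4](0)
Move 3: P1 pit2 -> P1=[5,2,0,6,1,2](2) P2=[5,3,6,2,2,4](0)
Move 4: P1 pit3 -> P1=[5,2,0,0,2,3](3) P2=[6,4,7,2,2,4](0)
Move 5: P1 pit4 -> P1=[5,2,0,0,0,4](4) P2=[6,4,7,2,2,4](0)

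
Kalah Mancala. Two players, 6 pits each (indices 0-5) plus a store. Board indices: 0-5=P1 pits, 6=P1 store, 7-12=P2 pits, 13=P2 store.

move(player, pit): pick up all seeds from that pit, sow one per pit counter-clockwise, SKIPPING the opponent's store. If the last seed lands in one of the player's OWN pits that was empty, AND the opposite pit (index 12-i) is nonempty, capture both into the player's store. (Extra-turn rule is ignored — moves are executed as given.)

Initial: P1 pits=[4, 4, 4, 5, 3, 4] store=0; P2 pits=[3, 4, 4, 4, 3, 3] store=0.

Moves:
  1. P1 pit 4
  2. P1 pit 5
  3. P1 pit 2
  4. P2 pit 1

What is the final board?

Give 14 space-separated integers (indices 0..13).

Move 1: P1 pit4 -> P1=[4,4,4,5,0,5](1) P2=[4,4,4,4,3,3](0)
Move 2: P1 pit5 -> P1=[4,4,4,5,0,0](2) P2=[5,5,5,5,3,3](0)
Move 3: P1 pit2 -> P1=[4,4,0,6,1,1](3) P2=[5,5,5,5,3,3](0)
Move 4: P2 pit1 -> P1=[4,4,0,6,1,1](3) P2=[5,0,6,6,4,4](1)

Answer: 4 4 0 6 1 1 3 5 0 6 6 4 4 1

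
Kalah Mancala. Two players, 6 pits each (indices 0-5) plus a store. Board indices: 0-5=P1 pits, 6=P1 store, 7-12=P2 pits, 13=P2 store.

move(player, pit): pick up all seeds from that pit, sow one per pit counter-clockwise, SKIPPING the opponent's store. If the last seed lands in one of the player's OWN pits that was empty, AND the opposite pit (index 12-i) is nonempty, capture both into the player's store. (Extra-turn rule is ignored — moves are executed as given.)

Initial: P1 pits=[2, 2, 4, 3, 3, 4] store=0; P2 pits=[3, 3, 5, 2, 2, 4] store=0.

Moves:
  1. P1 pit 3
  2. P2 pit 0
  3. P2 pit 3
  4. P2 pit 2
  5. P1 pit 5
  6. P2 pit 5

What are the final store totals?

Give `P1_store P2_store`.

Answer: 2 3

Derivation:
Move 1: P1 pit3 -> P1=[2,2,4,0,4,5](1) P2=[3,3,5,2,2,4](0)
Move 2: P2 pit0 -> P1=[2,2,4,0,4,5](1) P2=[0,4,6,3,2,4](0)
Move 3: P2 pit3 -> P1=[2,2,4,0,4,5](1) P2=[0,4,6,0,3,5](1)
Move 4: P2 pit2 -> P1=[3,3,4,0,4,5](1) P2=[0,4,0,1,4,6](2)
Move 5: P1 pit5 -> P1=[3,3,4,0,4,0](2) P2=[1,5,1,2,4,6](2)
Move 6: P2 pit5 -> P1=[4,4,5,1,5,0](2) P2=[1,5,1,2,4,0](3)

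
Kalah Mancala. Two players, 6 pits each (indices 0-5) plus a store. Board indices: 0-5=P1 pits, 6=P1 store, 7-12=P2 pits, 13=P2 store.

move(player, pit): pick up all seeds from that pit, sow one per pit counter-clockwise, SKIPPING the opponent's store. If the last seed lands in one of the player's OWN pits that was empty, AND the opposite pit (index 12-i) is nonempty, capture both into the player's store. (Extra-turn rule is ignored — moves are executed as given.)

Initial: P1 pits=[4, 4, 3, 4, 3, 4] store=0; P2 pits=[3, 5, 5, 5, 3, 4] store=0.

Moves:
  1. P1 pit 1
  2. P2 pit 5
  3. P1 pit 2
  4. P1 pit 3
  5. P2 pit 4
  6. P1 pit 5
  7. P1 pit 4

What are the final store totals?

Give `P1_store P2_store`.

Answer: 4 2

Derivation:
Move 1: P1 pit1 -> P1=[4,0,4,5,4,5](0) P2=[3,5,5,5,3,4](0)
Move 2: P2 pit5 -> P1=[5,1,5,5,4,5](0) P2=[3,5,5,5,3,0](1)
Move 3: P1 pit2 -> P1=[5,1,0,6,5,6](1) P2=[4,5,5,5,3,0](1)
Move 4: P1 pit3 -> P1=[5,1,0,0,6,7](2) P2=[5,6,6,5,3,0](1)
Move 5: P2 pit4 -> P1=[6,1,0,0,6,7](2) P2=[5,6,6,5,0,1](2)
Move 6: P1 pit5 -> P1=[6,1,0,0,6,0](3) P2=[6,7,7,6,1,2](2)
Move 7: P1 pit4 -> P1=[6,1,0,0,0,1](4) P2=[7,8,8,7,1,2](2)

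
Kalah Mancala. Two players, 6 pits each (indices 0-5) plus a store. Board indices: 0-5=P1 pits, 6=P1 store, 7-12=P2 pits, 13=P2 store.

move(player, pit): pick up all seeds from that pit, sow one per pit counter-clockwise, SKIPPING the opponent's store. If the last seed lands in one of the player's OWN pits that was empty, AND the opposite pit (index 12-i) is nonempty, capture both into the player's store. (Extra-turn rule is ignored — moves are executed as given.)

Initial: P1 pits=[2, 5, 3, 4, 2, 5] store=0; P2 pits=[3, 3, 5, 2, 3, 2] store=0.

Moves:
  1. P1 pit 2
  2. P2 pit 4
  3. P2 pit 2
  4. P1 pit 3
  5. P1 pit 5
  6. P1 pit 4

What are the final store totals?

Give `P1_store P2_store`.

Answer: 3 2

Derivation:
Move 1: P1 pit2 -> P1=[2,5,0,5,3,6](0) P2=[3,3,5,2,3,2](0)
Move 2: P2 pit4 -> P1=[3,5,0,5,3,6](0) P2=[3,3,5,2,0,3](1)
Move 3: P2 pit2 -> P1=[4,5,0,5,3,6](0) P2=[3,3,0,3,1,4](2)
Move 4: P1 pit3 -> P1=[4,5,0,0,4,7](1) P2=[4,4,0,3,1,4](2)
Move 5: P1 pit5 -> P1=[4,5,0,0,4,0](2) P2=[5,5,1,4,2,5](2)
Move 6: P1 pit4 -> P1=[4,5,0,0,0,1](3) P2=[6,6,1,4,2,5](2)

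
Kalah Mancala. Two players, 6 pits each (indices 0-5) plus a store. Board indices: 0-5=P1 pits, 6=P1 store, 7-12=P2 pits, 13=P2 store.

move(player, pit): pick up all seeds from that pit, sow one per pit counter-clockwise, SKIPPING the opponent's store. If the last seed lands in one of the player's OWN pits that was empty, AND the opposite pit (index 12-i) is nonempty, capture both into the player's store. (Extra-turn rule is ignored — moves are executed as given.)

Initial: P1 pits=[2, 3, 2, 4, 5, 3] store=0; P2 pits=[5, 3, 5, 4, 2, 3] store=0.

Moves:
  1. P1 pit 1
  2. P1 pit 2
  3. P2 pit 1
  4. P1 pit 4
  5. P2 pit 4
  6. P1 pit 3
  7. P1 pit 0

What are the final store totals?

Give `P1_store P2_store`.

Answer: 11 1

Derivation:
Move 1: P1 pit1 -> P1=[2,0,3,5,6,3](0) P2=[5,3,5,4,2,3](0)
Move 2: P1 pit2 -> P1=[2,0,0,6,7,4](0) P2=[5,3,5,4,2,3](0)
Move 3: P2 pit1 -> P1=[2,0,0,6,7,4](0) P2=[5,0,6,5,3,3](0)
Move 4: P1 pit4 -> P1=[2,0,0,6,0,5](1) P2=[6,1,7,6,4,3](0)
Move 5: P2 pit4 -> P1=[3,1,0,6,0,5](1) P2=[6,1,7,6,0,4](1)
Move 6: P1 pit3 -> P1=[3,1,0,0,1,6](2) P2=[7,2,8,6,0,4](1)
Move 7: P1 pit0 -> P1=[0,2,1,0,1,6](11) P2=[7,2,0,6,0,4](1)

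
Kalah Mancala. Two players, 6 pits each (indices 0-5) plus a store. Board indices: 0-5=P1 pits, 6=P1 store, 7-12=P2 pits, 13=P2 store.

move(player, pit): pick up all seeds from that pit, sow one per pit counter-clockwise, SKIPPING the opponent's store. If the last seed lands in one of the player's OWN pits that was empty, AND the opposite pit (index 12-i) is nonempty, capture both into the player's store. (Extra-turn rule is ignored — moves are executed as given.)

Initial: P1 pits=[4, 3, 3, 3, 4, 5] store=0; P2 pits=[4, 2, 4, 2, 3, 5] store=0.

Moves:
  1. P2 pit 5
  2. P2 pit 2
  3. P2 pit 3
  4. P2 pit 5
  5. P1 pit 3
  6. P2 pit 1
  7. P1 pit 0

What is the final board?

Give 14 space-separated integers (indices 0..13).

Answer: 0 5 1 1 6 7 2 5 0 1 0 5 0 9

Derivation:
Move 1: P2 pit5 -> P1=[5,4,4,4,4,5](0) P2=[4,2,4,2,3,0](1)
Move 2: P2 pit2 -> P1=[5,4,4,4,4,5](0) P2=[4,2,0,3,4,1](2)
Move 3: P2 pit3 -> P1=[5,4,4,4,4,5](0) P2=[4,2,0,0,5,2](3)
Move 4: P2 pit5 -> P1=[6,4,4,4,4,5](0) P2=[4,2,0,0,5,0](4)
Move 5: P1 pit3 -> P1=[6,4,4,0,5,6](1) P2=[5,2,0,0,5,0](4)
Move 6: P2 pit1 -> P1=[6,4,0,0,5,6](1) P2=[5,0,1,0,5,0](9)
Move 7: P1 pit0 -> P1=[0,5,1,1,6,7](2) P2=[5,0,1,0,5,0](9)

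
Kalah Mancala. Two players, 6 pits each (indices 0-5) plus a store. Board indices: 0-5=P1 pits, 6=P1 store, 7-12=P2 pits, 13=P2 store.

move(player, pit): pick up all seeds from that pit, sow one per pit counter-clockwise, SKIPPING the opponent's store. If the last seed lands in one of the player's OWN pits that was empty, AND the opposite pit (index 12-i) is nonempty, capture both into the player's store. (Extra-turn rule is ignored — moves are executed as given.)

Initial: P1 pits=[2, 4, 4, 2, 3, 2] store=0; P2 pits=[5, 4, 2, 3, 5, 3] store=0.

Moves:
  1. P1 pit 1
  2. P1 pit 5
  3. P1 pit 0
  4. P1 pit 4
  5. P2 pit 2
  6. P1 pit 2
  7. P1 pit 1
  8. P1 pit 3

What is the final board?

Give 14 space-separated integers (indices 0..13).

Answer: 0 0 0 0 2 3 9 9 7 0 0 6 3 0

Derivation:
Move 1: P1 pit1 -> P1=[2,0,5,3,4,3](0) P2=[5,4,2,3,5,3](0)
Move 2: P1 pit5 -> P1=[2,0,5,3,4,0](1) P2=[6,5,2,3,5,3](0)
Move 3: P1 pit0 -> P1=[0,1,6,3,4,0](1) P2=[6,5,2,3,5,3](0)
Move 4: P1 pit4 -> P1=[0,1,6,3,0,1](2) P2=[7,6,2,3,5,3](0)
Move 5: P2 pit2 -> P1=[0,1,6,3,0,1](2) P2=[7,6,0,4,6,3](0)
Move 6: P1 pit2 -> P1=[0,1,0,4,1,2](3) P2=[8,7,0,4,6,3](0)
Move 7: P1 pit1 -> P1=[0,0,0,4,1,2](8) P2=[8,7,0,0,6,3](0)
Move 8: P1 pit3 -> P1=[0,0,0,0,2,3](9) P2=[9,7,0,0,6,3](0)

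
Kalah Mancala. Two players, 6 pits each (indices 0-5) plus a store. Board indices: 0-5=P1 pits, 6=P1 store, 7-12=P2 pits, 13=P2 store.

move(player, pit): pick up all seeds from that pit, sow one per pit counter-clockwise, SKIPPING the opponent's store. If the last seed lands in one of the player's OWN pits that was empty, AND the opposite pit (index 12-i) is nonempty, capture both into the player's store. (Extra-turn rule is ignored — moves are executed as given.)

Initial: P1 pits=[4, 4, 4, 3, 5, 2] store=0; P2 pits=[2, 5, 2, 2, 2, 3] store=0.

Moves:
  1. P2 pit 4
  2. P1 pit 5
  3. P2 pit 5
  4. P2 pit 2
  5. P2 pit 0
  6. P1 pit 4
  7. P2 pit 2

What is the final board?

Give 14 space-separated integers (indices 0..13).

Answer: 5 0 5 3 0 1 2 1 7 0 5 1 0 8

Derivation:
Move 1: P2 pit4 -> P1=[4,4,4,3,5,2](0) P2=[2,5,2,2,0,4](1)
Move 2: P1 pit5 -> P1=[4,4,4,3,5,0](1) P2=[3,5,2,2,0,4](1)
Move 3: P2 pit5 -> P1=[5,5,5,3,5,0](1) P2=[3,5,2,2,0,0](2)
Move 4: P2 pit2 -> P1=[5,0,5,3,5,0](1) P2=[3,5,0,3,0,0](8)
Move 5: P2 pit0 -> P1=[5,0,5,3,5,0](1) P2=[0,6,1,4,0,0](8)
Move 6: P1 pit4 -> P1=[5,0,5,3,0,1](2) P2=[1,7,2,4,0,0](8)
Move 7: P2 pit2 -> P1=[5,0,5,3,0,1](2) P2=[1,7,0,5,1,0](8)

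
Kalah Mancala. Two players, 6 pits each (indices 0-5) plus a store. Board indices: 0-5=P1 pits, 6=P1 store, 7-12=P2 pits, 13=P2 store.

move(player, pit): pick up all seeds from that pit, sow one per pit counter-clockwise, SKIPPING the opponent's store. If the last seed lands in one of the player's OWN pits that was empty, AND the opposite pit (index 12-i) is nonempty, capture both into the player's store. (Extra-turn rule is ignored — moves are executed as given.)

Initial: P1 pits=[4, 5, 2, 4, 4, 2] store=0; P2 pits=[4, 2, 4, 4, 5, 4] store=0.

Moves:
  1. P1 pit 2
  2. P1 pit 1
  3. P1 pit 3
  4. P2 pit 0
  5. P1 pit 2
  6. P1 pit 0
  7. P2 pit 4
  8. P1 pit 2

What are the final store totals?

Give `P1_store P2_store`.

Answer: 9 1

Derivation:
Move 1: P1 pit2 -> P1=[4,5,0,5,5,2](0) P2=[4,2,4,4,5,4](0)
Move 2: P1 pit1 -> P1=[4,0,1,6,6,3](1) P2=[4,2,4,4,5,4](0)
Move 3: P1 pit3 -> P1=[4,0,1,0,7,4](2) P2=[5,3,5,4,5,4](0)
Move 4: P2 pit0 -> P1=[4,0,1,0,7,4](2) P2=[0,4,6,5,6,5](0)
Move 5: P1 pit2 -> P1=[4,0,0,0,7,4](9) P2=[0,4,0,5,6,5](0)
Move 6: P1 pit0 -> P1=[0,1,1,1,8,4](9) P2=[0,4,0,5,6,5](0)
Move 7: P2 pit4 -> P1=[1,2,2,2,8,4](9) P2=[0,4,0,5,0,6](1)
Move 8: P1 pit2 -> P1=[1,2,0,3,9,4](9) P2=[0,4,0,5,0,6](1)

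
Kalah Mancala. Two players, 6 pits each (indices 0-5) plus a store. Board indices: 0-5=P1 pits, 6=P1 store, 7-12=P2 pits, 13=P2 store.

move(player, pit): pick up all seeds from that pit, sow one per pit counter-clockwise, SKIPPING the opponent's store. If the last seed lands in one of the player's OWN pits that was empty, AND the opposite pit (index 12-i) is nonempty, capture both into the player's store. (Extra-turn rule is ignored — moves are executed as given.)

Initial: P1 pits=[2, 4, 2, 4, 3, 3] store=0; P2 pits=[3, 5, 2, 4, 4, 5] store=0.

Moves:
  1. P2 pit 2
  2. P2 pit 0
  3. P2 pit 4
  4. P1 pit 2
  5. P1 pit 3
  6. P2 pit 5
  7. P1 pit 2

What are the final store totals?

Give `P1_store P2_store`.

Answer: 1 2

Derivation:
Move 1: P2 pit2 -> P1=[2,4,2,4,3,3](0) P2=[3,5,0,5,5,5](0)
Move 2: P2 pit0 -> P1=[2,4,2,4,3,3](0) P2=[0,6,1,6,5,5](0)
Move 3: P2 pit4 -> P1=[3,5,3,4,3,3](0) P2=[0,6,1,6,0,6](1)
Move 4: P1 pit2 -> P1=[3,5,0,5,4,4](0) P2=[0,6,1,6,0,6](1)
Move 5: P1 pit3 -> P1=[3,5,0,0,5,5](1) P2=[1,7,1,6,0,6](1)
Move 6: P2 pit5 -> P1=[4,6,1,1,6,5](1) P2=[1,7,1,6,0,0](2)
Move 7: P1 pit2 -> P1=[4,6,0,2,6,5](1) P2=[1,7,1,6,0,0](2)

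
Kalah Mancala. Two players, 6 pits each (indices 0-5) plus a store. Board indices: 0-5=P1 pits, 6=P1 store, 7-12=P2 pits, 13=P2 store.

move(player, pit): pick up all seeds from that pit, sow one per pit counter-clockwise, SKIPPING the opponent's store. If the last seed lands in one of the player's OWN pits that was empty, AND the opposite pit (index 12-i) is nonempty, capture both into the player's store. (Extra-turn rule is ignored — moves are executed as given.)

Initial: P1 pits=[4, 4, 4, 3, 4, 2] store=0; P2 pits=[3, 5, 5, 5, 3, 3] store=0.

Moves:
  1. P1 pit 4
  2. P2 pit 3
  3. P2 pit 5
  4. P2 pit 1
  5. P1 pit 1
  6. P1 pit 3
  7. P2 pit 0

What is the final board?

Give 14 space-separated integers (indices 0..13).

Move 1: P1 pit4 -> P1=[4,4,4,3,0,3](1) P2=[4,6,5,5,3,3](0)
Move 2: P2 pit3 -> P1=[5,5,4,3,0,3](1) P2=[4,6,5,0,4,4](1)
Move 3: P2 pit5 -> P1=[6,6,5,3,0,3](1) P2=[4,6,5,0,4,0](2)
Move 4: P2 pit1 -> P1=[7,6,5,3,0,3](1) P2=[4,0,6,1,5,1](3)
Move 5: P1 pit1 -> P1=[7,0,6,4,1,4](2) P2=[5,0,6,1,5,1](3)
Move 6: P1 pit3 -> P1=[7,0,6,0,2,5](3) P2=[6,0,6,1,5,1](3)
Move 7: P2 pit0 -> P1=[7,0,6,0,2,5](3) P2=[0,1,7,2,6,2](4)

Answer: 7 0 6 0 2 5 3 0 1 7 2 6 2 4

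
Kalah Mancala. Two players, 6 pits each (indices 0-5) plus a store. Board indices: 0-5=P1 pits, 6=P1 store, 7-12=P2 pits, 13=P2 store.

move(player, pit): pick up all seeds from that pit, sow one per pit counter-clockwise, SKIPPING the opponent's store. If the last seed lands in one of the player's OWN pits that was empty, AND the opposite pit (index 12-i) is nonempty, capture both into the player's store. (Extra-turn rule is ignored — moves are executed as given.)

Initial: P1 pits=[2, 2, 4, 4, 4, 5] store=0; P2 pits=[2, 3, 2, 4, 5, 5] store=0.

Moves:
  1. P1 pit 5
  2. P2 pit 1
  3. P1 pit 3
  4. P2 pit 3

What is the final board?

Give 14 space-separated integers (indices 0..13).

Answer: 3 3 5 0 5 1 2 4 0 4 0 7 7 1

Derivation:
Move 1: P1 pit5 -> P1=[2,2,4,4,4,0](1) P2=[3,4,3,5,5,5](0)
Move 2: P2 pit1 -> P1=[2,2,4,4,4,0](1) P2=[3,0,4,6,6,6](0)
Move 3: P1 pit3 -> P1=[2,2,4,0,5,1](2) P2=[4,0,4,6,6,6](0)
Move 4: P2 pit3 -> P1=[3,3,5,0,5,1](2) P2=[4,0,4,0,7,7](1)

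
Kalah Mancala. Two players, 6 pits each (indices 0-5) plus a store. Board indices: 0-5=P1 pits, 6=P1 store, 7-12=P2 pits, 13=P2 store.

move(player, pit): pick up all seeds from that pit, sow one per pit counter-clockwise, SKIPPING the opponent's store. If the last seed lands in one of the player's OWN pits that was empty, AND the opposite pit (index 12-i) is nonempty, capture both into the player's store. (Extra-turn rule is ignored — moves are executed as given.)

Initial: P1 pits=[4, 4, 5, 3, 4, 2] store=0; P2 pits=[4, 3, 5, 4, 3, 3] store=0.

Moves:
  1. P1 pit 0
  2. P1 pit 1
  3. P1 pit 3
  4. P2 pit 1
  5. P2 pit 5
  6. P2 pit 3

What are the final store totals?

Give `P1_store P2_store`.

Move 1: P1 pit0 -> P1=[0,5,6,4,5,2](0) P2=[4,3,5,4,3,3](0)
Move 2: P1 pit1 -> P1=[0,0,7,5,6,3](1) P2=[4,3,5,4,3,3](0)
Move 3: P1 pit3 -> P1=[0,0,7,0,7,4](2) P2=[5,4,5,4,3,3](0)
Move 4: P2 pit1 -> P1=[0,0,7,0,7,4](2) P2=[5,0,6,5,4,4](0)
Move 5: P2 pit5 -> P1=[1,1,8,0,7,4](2) P2=[5,0,6,5,4,0](1)
Move 6: P2 pit3 -> P1=[2,2,8,0,7,4](2) P2=[5,0,6,0,5,1](2)

Answer: 2 2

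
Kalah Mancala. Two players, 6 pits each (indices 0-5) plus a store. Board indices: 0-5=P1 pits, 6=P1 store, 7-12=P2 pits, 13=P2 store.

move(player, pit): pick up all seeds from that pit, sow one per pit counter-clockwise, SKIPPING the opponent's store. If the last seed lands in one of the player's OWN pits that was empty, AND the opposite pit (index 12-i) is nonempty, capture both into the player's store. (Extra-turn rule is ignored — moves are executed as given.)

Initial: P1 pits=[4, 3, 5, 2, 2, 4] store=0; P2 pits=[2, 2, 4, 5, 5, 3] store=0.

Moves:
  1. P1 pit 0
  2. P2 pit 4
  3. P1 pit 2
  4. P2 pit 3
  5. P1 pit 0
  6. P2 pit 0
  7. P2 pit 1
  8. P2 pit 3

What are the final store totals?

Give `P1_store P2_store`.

Move 1: P1 pit0 -> P1=[0,4,6,3,3,4](0) P2=[2,2,4,5,5,3](0)
Move 2: P2 pit4 -> P1=[1,5,7,3,3,4](0) P2=[2,2,4,5,0,4](1)
Move 3: P1 pit2 -> P1=[1,5,0,4,4,5](1) P2=[3,3,5,5,0,4](1)
Move 4: P2 pit3 -> P1=[2,6,0,4,4,5](1) P2=[3,3,5,0,1,5](2)
Move 5: P1 pit0 -> P1=[0,7,1,4,4,5](1) P2=[3,3,5,0,1,5](2)
Move 6: P2 pit0 -> P1=[0,7,0,4,4,5](1) P2=[0,4,6,0,1,5](4)
Move 7: P2 pit1 -> P1=[0,7,0,4,4,5](1) P2=[0,0,7,1,2,6](4)
Move 8: P2 pit3 -> P1=[0,7,0,4,4,5](1) P2=[0,0,7,0,3,6](4)

Answer: 1 4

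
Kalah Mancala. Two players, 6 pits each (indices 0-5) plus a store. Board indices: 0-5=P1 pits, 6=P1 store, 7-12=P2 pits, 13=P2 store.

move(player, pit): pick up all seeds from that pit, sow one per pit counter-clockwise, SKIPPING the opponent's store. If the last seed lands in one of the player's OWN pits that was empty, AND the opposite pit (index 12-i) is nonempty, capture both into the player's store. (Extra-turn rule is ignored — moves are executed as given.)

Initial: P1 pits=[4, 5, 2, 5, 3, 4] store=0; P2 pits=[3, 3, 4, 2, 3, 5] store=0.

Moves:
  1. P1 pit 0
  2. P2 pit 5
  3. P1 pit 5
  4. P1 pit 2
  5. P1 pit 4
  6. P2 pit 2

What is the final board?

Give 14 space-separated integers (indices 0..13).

Move 1: P1 pit0 -> P1=[0,6,3,6,4,4](0) P2=[3,3,4,2,3,5](0)
Move 2: P2 pit5 -> P1=[1,7,4,7,4,4](0) P2=[3,3,4,2,3,0](1)
Move 3: P1 pit5 -> P1=[1,7,4,7,4,0](1) P2=[4,4,5,2,3,0](1)
Move 4: P1 pit2 -> P1=[1,7,0,8,5,1](2) P2=[4,4,5,2,3,0](1)
Move 5: P1 pit4 -> P1=[1,7,0,8,0,2](3) P2=[5,5,6,2,3,0](1)
Move 6: P2 pit2 -> P1=[2,8,0,8,0,2](3) P2=[5,5,0,3,4,1](2)

Answer: 2 8 0 8 0 2 3 5 5 0 3 4 1 2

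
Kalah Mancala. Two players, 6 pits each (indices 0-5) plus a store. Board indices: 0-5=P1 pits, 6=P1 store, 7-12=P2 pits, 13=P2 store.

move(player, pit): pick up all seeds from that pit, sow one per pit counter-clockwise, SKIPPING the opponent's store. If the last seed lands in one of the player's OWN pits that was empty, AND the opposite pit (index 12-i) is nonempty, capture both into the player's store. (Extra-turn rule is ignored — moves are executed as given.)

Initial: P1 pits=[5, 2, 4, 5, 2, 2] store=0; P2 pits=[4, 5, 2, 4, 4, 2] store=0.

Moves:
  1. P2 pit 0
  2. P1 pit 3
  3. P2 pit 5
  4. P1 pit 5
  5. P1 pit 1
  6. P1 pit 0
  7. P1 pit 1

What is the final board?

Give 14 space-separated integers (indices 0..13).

Move 1: P2 pit0 -> P1=[5,2,4,5,2,2](0) P2=[0,6,3,5,5,2](0)
Move 2: P1 pit3 -> P1=[5,2,4,0,3,3](1) P2=[1,7,3,5,5,2](0)
Move 3: P2 pit5 -> P1=[6,2,4,0,3,3](1) P2=[1,7,3,5,5,0](1)
Move 4: P1 pit5 -> P1=[6,2,4,0,3,0](2) P2=[2,8,3,5,5,0](1)
Move 5: P1 pit1 -> P1=[6,0,5,0,3,0](6) P2=[2,8,0,5,5,0](1)
Move 6: P1 pit0 -> P1=[0,1,6,1,4,1](7) P2=[2,8,0,5,5,0](1)
Move 7: P1 pit1 -> P1=[0,0,7,1,4,1](7) P2=[2,8,0,5,5,0](1)

Answer: 0 0 7 1 4 1 7 2 8 0 5 5 0 1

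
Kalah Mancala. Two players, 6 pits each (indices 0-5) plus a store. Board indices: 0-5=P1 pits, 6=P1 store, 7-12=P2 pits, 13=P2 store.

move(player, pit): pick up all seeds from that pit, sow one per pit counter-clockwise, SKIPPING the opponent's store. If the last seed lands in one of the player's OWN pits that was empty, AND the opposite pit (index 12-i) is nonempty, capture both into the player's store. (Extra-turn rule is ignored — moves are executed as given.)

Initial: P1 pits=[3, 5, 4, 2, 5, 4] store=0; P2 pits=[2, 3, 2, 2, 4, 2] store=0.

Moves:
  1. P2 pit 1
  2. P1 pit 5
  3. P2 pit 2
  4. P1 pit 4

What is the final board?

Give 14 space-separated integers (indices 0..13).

Move 1: P2 pit1 -> P1=[3,5,4,2,5,4](0) P2=[2,0,3,3,5,2](0)
Move 2: P1 pit5 -> P1=[3,5,4,2,5,0](1) P2=[3,1,4,3,5,2](0)
Move 3: P2 pit2 -> P1=[3,5,4,2,5,0](1) P2=[3,1,0,4,6,3](1)
Move 4: P1 pit4 -> P1=[3,5,4,2,0,1](2) P2=[4,2,1,4,6,3](1)

Answer: 3 5 4 2 0 1 2 4 2 1 4 6 3 1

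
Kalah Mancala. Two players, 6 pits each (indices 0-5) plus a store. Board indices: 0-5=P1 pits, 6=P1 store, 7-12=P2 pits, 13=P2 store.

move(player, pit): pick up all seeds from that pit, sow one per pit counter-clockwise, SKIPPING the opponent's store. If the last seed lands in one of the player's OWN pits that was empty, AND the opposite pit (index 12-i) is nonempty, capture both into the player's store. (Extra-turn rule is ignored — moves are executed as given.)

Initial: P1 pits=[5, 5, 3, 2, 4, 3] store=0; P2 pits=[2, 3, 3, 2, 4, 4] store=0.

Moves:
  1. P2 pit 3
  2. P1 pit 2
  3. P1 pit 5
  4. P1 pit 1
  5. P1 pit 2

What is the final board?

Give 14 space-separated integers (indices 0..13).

Move 1: P2 pit3 -> P1=[5,5,3,2,4,3](0) P2=[2,3,3,0,5,5](0)
Move 2: P1 pit2 -> P1=[5,5,0,3,5,4](0) P2=[2,3,3,0,5,5](0)
Move 3: P1 pit5 -> P1=[5,5,0,3,5,0](1) P2=[3,4,4,0,5,5](0)
Move 4: P1 pit1 -> P1=[5,0,1,4,6,1](2) P2=[3,4,4,0,5,5](0)
Move 5: P1 pit2 -> P1=[5,0,0,5,6,1](2) P2=[3,4,4,0,5,5](0)

Answer: 5 0 0 5 6 1 2 3 4 4 0 5 5 0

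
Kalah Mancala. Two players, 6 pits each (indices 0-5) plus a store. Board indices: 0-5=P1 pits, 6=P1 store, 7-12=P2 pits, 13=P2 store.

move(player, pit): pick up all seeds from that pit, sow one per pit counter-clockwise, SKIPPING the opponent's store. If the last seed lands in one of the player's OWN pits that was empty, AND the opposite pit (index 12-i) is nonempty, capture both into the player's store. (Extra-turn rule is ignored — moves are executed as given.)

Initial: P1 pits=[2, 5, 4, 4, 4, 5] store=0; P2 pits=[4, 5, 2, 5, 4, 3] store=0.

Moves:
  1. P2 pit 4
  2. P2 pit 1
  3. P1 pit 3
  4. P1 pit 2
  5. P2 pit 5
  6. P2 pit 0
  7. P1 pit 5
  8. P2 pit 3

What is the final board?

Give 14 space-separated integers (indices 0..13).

Move 1: P2 pit4 -> P1=[3,6,4,4,4,5](0) P2=[4,5,2,5,0,4](1)
Move 2: P2 pit1 -> P1=[3,6,4,4,4,5](0) P2=[4,0,3,6,1,5](2)
Move 3: P1 pit3 -> P1=[3,6,4,0,5,6](1) P2=[5,0,3,6,1,5](2)
Move 4: P1 pit2 -> P1=[3,6,0,1,6,7](2) P2=[5,0,3,6,1,5](2)
Move 5: P2 pit5 -> P1=[4,7,1,2,6,7](2) P2=[5,0,3,6,1,0](3)
Move 6: P2 pit0 -> P1=[0,7,1,2,6,7](2) P2=[0,1,4,7,2,0](8)
Move 7: P1 pit5 -> P1=[0,7,1,2,6,0](3) P2=[1,2,5,8,3,1](8)
Move 8: P2 pit3 -> P1=[1,8,2,3,7,0](3) P2=[1,2,5,0,4,2](9)

Answer: 1 8 2 3 7 0 3 1 2 5 0 4 2 9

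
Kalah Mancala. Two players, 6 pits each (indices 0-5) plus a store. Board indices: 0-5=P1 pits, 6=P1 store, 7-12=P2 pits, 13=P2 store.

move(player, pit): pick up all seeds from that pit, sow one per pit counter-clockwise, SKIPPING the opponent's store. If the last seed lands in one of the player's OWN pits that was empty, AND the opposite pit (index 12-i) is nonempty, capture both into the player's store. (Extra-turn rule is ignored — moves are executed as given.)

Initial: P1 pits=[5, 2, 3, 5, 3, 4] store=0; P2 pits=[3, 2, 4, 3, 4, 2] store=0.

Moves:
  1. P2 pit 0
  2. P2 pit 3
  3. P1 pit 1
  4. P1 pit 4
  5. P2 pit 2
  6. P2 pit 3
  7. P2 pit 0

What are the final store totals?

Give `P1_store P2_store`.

Answer: 1 2

Derivation:
Move 1: P2 pit0 -> P1=[5,2,3,5,3,4](0) P2=[0,3,5,4,4,2](0)
Move 2: P2 pit3 -> P1=[6,2,3,5,3,4](0) P2=[0,3,5,0,5,3](1)
Move 3: P1 pit1 -> P1=[6,0,4,6,3,4](0) P2=[0,3,5,0,5,3](1)
Move 4: P1 pit4 -> P1=[6,0,4,6,0,5](1) P2=[1,3,5,0,5,3](1)
Move 5: P2 pit2 -> P1=[7,0,4,6,0,5](1) P2=[1,3,0,1,6,4](2)
Move 6: P2 pit3 -> P1=[7,0,4,6,0,5](1) P2=[1,3,0,0,7,4](2)
Move 7: P2 pit0 -> P1=[7,0,4,6,0,5](1) P2=[0,4,0,0,7,4](2)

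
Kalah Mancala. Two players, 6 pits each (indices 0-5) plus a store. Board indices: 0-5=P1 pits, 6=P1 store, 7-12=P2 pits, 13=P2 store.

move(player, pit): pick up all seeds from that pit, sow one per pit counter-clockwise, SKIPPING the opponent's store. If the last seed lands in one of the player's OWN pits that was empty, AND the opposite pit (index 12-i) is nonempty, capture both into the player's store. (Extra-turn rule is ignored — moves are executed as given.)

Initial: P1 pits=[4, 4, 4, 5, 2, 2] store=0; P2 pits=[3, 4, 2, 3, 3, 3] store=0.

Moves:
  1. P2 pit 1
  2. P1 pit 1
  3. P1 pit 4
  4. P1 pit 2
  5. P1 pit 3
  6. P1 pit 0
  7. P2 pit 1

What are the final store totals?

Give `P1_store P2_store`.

Move 1: P2 pit1 -> P1=[4,4,4,5,2,2](0) P2=[3,0,3,4,4,4](0)
Move 2: P1 pit1 -> P1=[4,0,5,6,3,3](0) P2=[3,0,3,4,4,4](0)
Move 3: P1 pit4 -> P1=[4,0,5,6,0,4](1) P2=[4,0,3,4,4,4](0)
Move 4: P1 pit2 -> P1=[4,0,0,7,1,5](2) P2=[5,0,3,4,4,4](0)
Move 5: P1 pit3 -> P1=[4,0,0,0,2,6](3) P2=[6,1,4,5,4,4](0)
Move 6: P1 pit0 -> P1=[0,1,1,1,3,6](3) P2=[6,1,4,5,4,4](0)
Move 7: P2 pit1 -> P1=[0,1,1,1,3,6](3) P2=[6,0,5,5,4,4](0)

Answer: 3 0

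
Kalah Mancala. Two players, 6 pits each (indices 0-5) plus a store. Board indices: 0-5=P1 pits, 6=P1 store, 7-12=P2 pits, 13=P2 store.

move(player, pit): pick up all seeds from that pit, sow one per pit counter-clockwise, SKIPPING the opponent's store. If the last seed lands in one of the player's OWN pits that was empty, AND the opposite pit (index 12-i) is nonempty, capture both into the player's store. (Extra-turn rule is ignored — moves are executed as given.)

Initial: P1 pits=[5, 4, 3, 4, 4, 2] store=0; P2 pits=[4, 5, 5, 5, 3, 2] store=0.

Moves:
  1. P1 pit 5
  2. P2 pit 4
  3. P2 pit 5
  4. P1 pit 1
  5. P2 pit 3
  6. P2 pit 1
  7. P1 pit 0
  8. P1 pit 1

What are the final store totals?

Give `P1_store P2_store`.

Answer: 3 4

Derivation:
Move 1: P1 pit5 -> P1=[5,4,3,4,4,0](1) P2=[5,5,5,5,3,2](0)
Move 2: P2 pit4 -> P1=[6,4,3,4,4,0](1) P2=[5,5,5,5,0,3](1)
Move 3: P2 pit5 -> P1=[7,5,3,4,4,0](1) P2=[5,5,5,5,0,0](2)
Move 4: P1 pit1 -> P1=[7,0,4,5,5,1](2) P2=[5,5,5,5,0,0](2)
Move 5: P2 pit3 -> P1=[8,1,4,5,5,1](2) P2=[5,5,5,0,1,1](3)
Move 6: P2 pit1 -> P1=[8,1,4,5,5,1](2) P2=[5,0,6,1,2,2](4)
Move 7: P1 pit0 -> P1=[0,2,5,6,6,2](3) P2=[6,1,6,1,2,2](4)
Move 8: P1 pit1 -> P1=[0,0,6,7,6,2](3) P2=[6,1,6,1,2,2](4)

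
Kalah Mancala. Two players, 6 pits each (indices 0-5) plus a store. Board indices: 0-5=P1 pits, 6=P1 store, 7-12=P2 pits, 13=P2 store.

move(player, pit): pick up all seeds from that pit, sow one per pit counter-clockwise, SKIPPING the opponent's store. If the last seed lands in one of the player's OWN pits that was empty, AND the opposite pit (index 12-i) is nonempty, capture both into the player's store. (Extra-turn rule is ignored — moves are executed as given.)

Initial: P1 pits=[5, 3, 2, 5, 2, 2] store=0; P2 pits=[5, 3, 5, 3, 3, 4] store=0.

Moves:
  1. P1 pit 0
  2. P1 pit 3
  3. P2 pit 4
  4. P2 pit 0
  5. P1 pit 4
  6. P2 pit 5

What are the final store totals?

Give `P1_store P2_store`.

Move 1: P1 pit0 -> P1=[0,4,3,6,3,3](0) P2=[5,3,5,3,3,4](0)
Move 2: P1 pit3 -> P1=[0,4,3,0,4,4](1) P2=[6,4,6,3,3,4](0)
Move 3: P2 pit4 -> P1=[1,4,3,0,4,4](1) P2=[6,4,6,3,0,5](1)
Move 4: P2 pit0 -> P1=[1,4,3,0,4,4](1) P2=[0,5,7,4,1,6](2)
Move 5: P1 pit4 -> P1=[1,4,3,0,0,5](2) P2=[1,6,7,4,1,6](2)
Move 6: P2 pit5 -> P1=[2,5,4,1,1,5](2) P2=[1,6,7,4,1,0](3)

Answer: 2 3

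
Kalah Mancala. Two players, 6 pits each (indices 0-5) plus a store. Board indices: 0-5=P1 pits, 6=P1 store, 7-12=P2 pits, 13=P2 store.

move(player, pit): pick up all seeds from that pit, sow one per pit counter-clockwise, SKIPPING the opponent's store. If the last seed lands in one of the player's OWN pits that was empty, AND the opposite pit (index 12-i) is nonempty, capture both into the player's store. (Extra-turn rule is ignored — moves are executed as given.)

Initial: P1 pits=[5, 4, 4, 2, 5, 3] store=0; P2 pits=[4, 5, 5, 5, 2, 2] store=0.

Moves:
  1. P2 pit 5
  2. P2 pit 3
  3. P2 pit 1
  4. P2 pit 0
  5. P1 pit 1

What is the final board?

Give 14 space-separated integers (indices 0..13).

Answer: 7 0 5 3 6 4 1 0 1 7 2 5 2 3

Derivation:
Move 1: P2 pit5 -> P1=[6,4,4,2,5,3](0) P2=[4,5,5,5,2,0](1)
Move 2: P2 pit3 -> P1=[7,5,4,2,5,3](0) P2=[4,5,5,0,3,1](2)
Move 3: P2 pit1 -> P1=[7,5,4,2,5,3](0) P2=[4,0,6,1,4,2](3)
Move 4: P2 pit0 -> P1=[7,5,4,2,5,3](0) P2=[0,1,7,2,5,2](3)
Move 5: P1 pit1 -> P1=[7,0,5,3,6,4](1) P2=[0,1,7,2,5,2](3)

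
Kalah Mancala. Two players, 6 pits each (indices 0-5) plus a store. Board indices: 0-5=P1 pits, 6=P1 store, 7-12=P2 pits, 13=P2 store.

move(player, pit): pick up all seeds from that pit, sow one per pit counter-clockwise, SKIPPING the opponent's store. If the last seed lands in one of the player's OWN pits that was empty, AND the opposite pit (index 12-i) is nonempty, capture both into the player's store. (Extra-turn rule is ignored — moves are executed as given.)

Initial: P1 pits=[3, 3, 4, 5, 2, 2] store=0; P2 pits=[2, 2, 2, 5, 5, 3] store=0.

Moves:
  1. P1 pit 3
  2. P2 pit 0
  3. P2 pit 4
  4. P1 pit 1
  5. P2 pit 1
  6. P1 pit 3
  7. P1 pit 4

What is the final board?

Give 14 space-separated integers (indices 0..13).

Answer: 4 0 6 0 0 5 2 1 1 5 7 1 5 1

Derivation:
Move 1: P1 pit3 -> P1=[3,3,4,0,3,3](1) P2=[3,3,2,5,5,3](0)
Move 2: P2 pit0 -> P1=[3,3,4,0,3,3](1) P2=[0,4,3,6,5,3](0)
Move 3: P2 pit4 -> P1=[4,4,5,0,3,3](1) P2=[0,4,3,6,0,4](1)
Move 4: P1 pit1 -> P1=[4,0,6,1,4,4](1) P2=[0,4,3,6,0,4](1)
Move 5: P2 pit1 -> P1=[4,0,6,1,4,4](1) P2=[0,0,4,7,1,5](1)
Move 6: P1 pit3 -> P1=[4,0,6,0,5,4](1) P2=[0,0,4,7,1,5](1)
Move 7: P1 pit4 -> P1=[4,0,6,0,0,5](2) P2=[1,1,5,7,1,5](1)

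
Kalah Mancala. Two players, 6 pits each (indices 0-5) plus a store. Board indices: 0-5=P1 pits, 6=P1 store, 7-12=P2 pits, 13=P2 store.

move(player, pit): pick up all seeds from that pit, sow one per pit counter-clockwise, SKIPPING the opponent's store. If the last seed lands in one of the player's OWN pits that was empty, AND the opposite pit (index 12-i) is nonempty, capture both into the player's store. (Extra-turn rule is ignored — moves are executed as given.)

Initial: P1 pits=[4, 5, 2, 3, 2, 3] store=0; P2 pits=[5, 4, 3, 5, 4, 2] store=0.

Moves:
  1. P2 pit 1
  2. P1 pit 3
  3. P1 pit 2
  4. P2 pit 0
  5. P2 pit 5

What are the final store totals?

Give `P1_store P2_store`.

Move 1: P2 pit1 -> P1=[4,5,2,3,2,3](0) P2=[5,0,4,6,5,3](0)
Move 2: P1 pit3 -> P1=[4,5,2,0,3,4](1) P2=[5,0,4,6,5,3](0)
Move 3: P1 pit2 -> P1=[4,5,0,1,4,4](1) P2=[5,0,4,6,5,3](0)
Move 4: P2 pit0 -> P1=[4,5,0,1,4,4](1) P2=[0,1,5,7,6,4](0)
Move 5: P2 pit5 -> P1=[5,6,1,1,4,4](1) P2=[0,1,5,7,6,0](1)

Answer: 1 1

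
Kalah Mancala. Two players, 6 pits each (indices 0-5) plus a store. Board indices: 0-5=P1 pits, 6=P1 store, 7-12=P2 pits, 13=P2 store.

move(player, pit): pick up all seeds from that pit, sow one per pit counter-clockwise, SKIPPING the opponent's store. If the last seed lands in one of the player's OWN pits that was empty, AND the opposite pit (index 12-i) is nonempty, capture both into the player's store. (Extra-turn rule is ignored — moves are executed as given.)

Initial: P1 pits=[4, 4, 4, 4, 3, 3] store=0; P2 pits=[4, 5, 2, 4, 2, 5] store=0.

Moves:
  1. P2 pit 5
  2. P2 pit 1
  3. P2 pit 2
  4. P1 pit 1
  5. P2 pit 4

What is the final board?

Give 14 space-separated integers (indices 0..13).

Answer: 6 1 6 6 4 4 1 4 0 0 6 0 3 3

Derivation:
Move 1: P2 pit5 -> P1=[5,5,5,5,3,3](0) P2=[4,5,2,4,2,0](1)
Move 2: P2 pit1 -> P1=[5,5,5,5,3,3](0) P2=[4,0,3,5,3,1](2)
Move 3: P2 pit2 -> P1=[5,5,5,5,3,3](0) P2=[4,0,0,6,4,2](2)
Move 4: P1 pit1 -> P1=[5,0,6,6,4,4](1) P2=[4,0,0,6,4,2](2)
Move 5: P2 pit4 -> P1=[6,1,6,6,4,4](1) P2=[4,0,0,6,0,3](3)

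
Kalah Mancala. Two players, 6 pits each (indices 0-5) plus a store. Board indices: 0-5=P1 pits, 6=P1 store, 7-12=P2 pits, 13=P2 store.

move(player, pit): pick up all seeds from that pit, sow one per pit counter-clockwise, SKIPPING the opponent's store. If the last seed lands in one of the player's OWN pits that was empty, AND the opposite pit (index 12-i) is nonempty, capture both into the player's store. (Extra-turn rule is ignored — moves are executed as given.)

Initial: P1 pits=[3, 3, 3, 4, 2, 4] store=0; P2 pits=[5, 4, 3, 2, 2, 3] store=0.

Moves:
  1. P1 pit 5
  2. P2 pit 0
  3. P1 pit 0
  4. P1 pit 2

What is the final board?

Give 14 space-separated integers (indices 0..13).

Move 1: P1 pit5 -> P1=[3,3,3,4,2,0](1) P2=[6,5,4,2,2,3](0)
Move 2: P2 pit0 -> P1=[3,3,3,4,2,0](1) P2=[0,6,5,3,3,4](1)
Move 3: P1 pit0 -> P1=[0,4,4,5,2,0](1) P2=[0,6,5,3,3,4](1)
Move 4: P1 pit2 -> P1=[0,4,0,6,3,1](2) P2=[0,6,5,3,3,4](1)

Answer: 0 4 0 6 3 1 2 0 6 5 3 3 4 1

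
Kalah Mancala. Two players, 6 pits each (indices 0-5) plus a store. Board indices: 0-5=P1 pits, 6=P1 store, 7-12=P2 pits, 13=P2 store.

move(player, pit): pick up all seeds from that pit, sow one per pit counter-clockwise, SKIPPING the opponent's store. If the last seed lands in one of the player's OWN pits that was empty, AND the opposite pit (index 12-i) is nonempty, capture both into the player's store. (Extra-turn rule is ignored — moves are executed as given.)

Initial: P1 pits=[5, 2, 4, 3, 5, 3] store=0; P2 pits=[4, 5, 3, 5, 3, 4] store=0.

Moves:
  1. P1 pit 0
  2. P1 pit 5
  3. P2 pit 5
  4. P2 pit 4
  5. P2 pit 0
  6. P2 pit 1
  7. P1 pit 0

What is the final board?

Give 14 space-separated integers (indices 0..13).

Answer: 0 6 7 5 6 0 1 0 0 6 7 2 3 3

Derivation:
Move 1: P1 pit0 -> P1=[0,3,5,4,6,4](0) P2=[4,5,3,5,3,4](0)
Move 2: P1 pit5 -> P1=[0,3,5,4,6,0](1) P2=[5,6,4,5,3,4](0)
Move 3: P2 pit5 -> P1=[1,4,6,4,6,0](1) P2=[5,6,4,5,3,0](1)
Move 4: P2 pit4 -> P1=[2,4,6,4,6,0](1) P2=[5,6,4,5,0,1](2)
Move 5: P2 pit0 -> P1=[2,4,6,4,6,0](1) P2=[0,7,5,6,1,2](2)
Move 6: P2 pit1 -> P1=[3,5,6,4,6,0](1) P2=[0,0,6,7,2,3](3)
Move 7: P1 pit0 -> P1=[0,6,7,5,6,0](1) P2=[0,0,6,7,2,3](3)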